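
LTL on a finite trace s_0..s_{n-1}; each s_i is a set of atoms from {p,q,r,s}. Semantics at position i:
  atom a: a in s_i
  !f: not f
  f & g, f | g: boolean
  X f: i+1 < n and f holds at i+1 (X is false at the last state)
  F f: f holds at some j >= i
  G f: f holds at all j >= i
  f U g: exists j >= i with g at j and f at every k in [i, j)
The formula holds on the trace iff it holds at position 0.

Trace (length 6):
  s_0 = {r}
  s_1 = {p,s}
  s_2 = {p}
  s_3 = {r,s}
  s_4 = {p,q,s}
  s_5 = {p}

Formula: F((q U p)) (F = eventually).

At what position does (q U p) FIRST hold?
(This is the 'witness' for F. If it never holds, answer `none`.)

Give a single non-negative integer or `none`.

s_0={r}: (q U p)=False q=False p=False
s_1={p,s}: (q U p)=True q=False p=True
s_2={p}: (q U p)=True q=False p=True
s_3={r,s}: (q U p)=False q=False p=False
s_4={p,q,s}: (q U p)=True q=True p=True
s_5={p}: (q U p)=True q=False p=True
F((q U p)) holds; first witness at position 1.

Answer: 1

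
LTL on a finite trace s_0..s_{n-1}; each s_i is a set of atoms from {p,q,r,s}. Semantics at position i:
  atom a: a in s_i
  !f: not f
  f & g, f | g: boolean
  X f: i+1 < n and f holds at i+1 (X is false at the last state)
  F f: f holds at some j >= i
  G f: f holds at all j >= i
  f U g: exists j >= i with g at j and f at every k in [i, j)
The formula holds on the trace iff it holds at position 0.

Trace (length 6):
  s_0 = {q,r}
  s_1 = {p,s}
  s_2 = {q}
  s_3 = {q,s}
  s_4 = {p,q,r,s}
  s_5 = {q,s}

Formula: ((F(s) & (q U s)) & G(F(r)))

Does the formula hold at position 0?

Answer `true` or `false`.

Answer: false

Derivation:
s_0={q,r}: ((F(s) & (q U s)) & G(F(r)))=False (F(s) & (q U s))=True F(s)=True s=False (q U s)=True q=True G(F(r))=False F(r)=True r=True
s_1={p,s}: ((F(s) & (q U s)) & G(F(r)))=False (F(s) & (q U s))=True F(s)=True s=True (q U s)=True q=False G(F(r))=False F(r)=True r=False
s_2={q}: ((F(s) & (q U s)) & G(F(r)))=False (F(s) & (q U s))=True F(s)=True s=False (q U s)=True q=True G(F(r))=False F(r)=True r=False
s_3={q,s}: ((F(s) & (q U s)) & G(F(r)))=False (F(s) & (q U s))=True F(s)=True s=True (q U s)=True q=True G(F(r))=False F(r)=True r=False
s_4={p,q,r,s}: ((F(s) & (q U s)) & G(F(r)))=False (F(s) & (q U s))=True F(s)=True s=True (q U s)=True q=True G(F(r))=False F(r)=True r=True
s_5={q,s}: ((F(s) & (q U s)) & G(F(r)))=False (F(s) & (q U s))=True F(s)=True s=True (q U s)=True q=True G(F(r))=False F(r)=False r=False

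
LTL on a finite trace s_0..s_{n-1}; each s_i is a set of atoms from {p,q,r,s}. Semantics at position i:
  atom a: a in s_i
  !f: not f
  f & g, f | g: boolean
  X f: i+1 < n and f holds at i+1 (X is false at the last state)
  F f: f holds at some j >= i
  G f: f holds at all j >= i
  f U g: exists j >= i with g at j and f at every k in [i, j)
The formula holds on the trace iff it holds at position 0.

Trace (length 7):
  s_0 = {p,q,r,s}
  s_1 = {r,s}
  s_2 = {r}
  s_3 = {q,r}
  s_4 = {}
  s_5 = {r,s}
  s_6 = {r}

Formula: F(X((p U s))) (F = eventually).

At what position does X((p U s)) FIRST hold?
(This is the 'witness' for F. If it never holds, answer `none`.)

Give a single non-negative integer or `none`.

Answer: 0

Derivation:
s_0={p,q,r,s}: X((p U s))=True (p U s)=True p=True s=True
s_1={r,s}: X((p U s))=False (p U s)=True p=False s=True
s_2={r}: X((p U s))=False (p U s)=False p=False s=False
s_3={q,r}: X((p U s))=False (p U s)=False p=False s=False
s_4={}: X((p U s))=True (p U s)=False p=False s=False
s_5={r,s}: X((p U s))=False (p U s)=True p=False s=True
s_6={r}: X((p U s))=False (p U s)=False p=False s=False
F(X((p U s))) holds; first witness at position 0.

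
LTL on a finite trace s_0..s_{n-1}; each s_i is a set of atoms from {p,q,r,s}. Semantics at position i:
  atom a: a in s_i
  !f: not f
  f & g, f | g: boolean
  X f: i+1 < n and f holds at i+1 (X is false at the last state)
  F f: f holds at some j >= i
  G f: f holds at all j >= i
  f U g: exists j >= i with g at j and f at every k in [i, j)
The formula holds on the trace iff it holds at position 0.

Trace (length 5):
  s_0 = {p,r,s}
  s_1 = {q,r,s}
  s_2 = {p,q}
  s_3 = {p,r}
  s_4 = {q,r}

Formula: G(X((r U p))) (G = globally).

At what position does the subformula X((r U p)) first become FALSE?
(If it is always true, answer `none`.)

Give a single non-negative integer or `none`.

s_0={p,r,s}: X((r U p))=True (r U p)=True r=True p=True
s_1={q,r,s}: X((r U p))=True (r U p)=True r=True p=False
s_2={p,q}: X((r U p))=True (r U p)=True r=False p=True
s_3={p,r}: X((r U p))=False (r U p)=True r=True p=True
s_4={q,r}: X((r U p))=False (r U p)=False r=True p=False
G(X((r U p))) holds globally = False
First violation at position 3.

Answer: 3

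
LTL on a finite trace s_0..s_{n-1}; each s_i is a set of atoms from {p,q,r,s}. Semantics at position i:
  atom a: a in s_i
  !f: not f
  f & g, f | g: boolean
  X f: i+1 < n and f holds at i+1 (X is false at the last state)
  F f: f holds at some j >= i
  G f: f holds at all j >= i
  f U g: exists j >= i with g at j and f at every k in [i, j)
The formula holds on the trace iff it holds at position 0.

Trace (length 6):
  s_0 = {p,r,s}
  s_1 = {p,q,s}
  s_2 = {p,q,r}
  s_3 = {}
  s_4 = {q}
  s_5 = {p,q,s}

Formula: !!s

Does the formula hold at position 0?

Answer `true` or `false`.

Answer: true

Derivation:
s_0={p,r,s}: !!s=True !s=False s=True
s_1={p,q,s}: !!s=True !s=False s=True
s_2={p,q,r}: !!s=False !s=True s=False
s_3={}: !!s=False !s=True s=False
s_4={q}: !!s=False !s=True s=False
s_5={p,q,s}: !!s=True !s=False s=True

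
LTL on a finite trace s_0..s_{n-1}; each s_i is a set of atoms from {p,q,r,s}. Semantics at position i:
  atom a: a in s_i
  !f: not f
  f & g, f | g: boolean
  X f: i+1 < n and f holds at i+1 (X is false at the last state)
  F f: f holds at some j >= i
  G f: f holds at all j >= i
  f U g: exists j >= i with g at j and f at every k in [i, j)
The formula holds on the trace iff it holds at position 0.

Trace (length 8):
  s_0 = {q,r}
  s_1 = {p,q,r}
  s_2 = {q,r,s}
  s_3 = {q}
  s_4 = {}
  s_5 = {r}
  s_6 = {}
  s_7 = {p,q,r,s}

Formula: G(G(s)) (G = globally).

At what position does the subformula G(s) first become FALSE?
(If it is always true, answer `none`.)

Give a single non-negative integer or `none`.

s_0={q,r}: G(s)=False s=False
s_1={p,q,r}: G(s)=False s=False
s_2={q,r,s}: G(s)=False s=True
s_3={q}: G(s)=False s=False
s_4={}: G(s)=False s=False
s_5={r}: G(s)=False s=False
s_6={}: G(s)=False s=False
s_7={p,q,r,s}: G(s)=True s=True
G(G(s)) holds globally = False
First violation at position 0.

Answer: 0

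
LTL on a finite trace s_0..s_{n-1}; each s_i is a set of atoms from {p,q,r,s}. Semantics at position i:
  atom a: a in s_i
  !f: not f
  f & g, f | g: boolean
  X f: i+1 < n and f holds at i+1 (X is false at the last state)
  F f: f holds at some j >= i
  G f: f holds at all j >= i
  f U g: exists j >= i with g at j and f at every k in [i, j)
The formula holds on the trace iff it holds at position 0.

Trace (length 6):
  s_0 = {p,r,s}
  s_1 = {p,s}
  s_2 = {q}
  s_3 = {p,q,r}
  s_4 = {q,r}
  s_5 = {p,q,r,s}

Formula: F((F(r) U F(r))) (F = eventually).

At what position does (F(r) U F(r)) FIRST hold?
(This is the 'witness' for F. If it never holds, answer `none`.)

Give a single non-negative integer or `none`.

Answer: 0

Derivation:
s_0={p,r,s}: (F(r) U F(r))=True F(r)=True r=True
s_1={p,s}: (F(r) U F(r))=True F(r)=True r=False
s_2={q}: (F(r) U F(r))=True F(r)=True r=False
s_3={p,q,r}: (F(r) U F(r))=True F(r)=True r=True
s_4={q,r}: (F(r) U F(r))=True F(r)=True r=True
s_5={p,q,r,s}: (F(r) U F(r))=True F(r)=True r=True
F((F(r) U F(r))) holds; first witness at position 0.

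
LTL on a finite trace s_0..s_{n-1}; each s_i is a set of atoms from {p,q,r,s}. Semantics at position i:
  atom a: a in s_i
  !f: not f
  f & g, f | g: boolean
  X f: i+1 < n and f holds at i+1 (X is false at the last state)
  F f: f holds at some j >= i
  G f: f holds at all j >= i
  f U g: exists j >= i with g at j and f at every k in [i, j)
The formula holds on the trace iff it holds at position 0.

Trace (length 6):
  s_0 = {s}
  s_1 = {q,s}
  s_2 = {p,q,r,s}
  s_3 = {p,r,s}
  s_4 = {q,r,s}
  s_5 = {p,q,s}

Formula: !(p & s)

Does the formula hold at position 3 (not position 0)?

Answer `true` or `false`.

Answer: false

Derivation:
s_0={s}: !(p & s)=True (p & s)=False p=False s=True
s_1={q,s}: !(p & s)=True (p & s)=False p=False s=True
s_2={p,q,r,s}: !(p & s)=False (p & s)=True p=True s=True
s_3={p,r,s}: !(p & s)=False (p & s)=True p=True s=True
s_4={q,r,s}: !(p & s)=True (p & s)=False p=False s=True
s_5={p,q,s}: !(p & s)=False (p & s)=True p=True s=True
Evaluating at position 3: result = False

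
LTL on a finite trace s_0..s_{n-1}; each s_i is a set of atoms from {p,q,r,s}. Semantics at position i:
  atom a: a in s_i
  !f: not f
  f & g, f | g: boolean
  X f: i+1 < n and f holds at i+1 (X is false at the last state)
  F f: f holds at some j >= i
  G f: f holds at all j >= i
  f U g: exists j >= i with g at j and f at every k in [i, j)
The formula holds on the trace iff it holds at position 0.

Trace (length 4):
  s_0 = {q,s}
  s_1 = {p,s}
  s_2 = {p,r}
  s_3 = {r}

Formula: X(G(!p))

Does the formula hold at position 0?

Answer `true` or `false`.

s_0={q,s}: X(G(!p))=False G(!p)=False !p=True p=False
s_1={p,s}: X(G(!p))=False G(!p)=False !p=False p=True
s_2={p,r}: X(G(!p))=True G(!p)=False !p=False p=True
s_3={r}: X(G(!p))=False G(!p)=True !p=True p=False

Answer: false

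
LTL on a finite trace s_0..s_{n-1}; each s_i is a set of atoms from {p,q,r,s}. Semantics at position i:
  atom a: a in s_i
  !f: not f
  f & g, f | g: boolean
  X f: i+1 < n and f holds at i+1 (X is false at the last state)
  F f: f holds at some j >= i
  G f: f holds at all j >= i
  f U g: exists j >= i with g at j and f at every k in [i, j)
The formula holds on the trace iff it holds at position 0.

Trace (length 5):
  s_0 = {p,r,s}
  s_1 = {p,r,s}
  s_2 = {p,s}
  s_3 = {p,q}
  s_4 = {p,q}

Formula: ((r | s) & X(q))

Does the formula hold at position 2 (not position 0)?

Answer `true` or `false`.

s_0={p,r,s}: ((r | s) & X(q))=False (r | s)=True r=True s=True X(q)=False q=False
s_1={p,r,s}: ((r | s) & X(q))=False (r | s)=True r=True s=True X(q)=False q=False
s_2={p,s}: ((r | s) & X(q))=True (r | s)=True r=False s=True X(q)=True q=False
s_3={p,q}: ((r | s) & X(q))=False (r | s)=False r=False s=False X(q)=True q=True
s_4={p,q}: ((r | s) & X(q))=False (r | s)=False r=False s=False X(q)=False q=True
Evaluating at position 2: result = True

Answer: true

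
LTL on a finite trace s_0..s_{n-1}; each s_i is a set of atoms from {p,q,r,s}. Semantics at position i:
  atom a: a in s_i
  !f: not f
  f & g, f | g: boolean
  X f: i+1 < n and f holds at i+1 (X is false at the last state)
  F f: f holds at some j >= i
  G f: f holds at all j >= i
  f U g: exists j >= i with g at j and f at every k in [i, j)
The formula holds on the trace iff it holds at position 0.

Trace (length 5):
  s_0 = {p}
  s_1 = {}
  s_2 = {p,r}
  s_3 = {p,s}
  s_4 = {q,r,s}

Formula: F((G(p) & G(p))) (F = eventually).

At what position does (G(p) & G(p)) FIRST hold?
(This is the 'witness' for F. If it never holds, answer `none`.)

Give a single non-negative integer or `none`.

Answer: none

Derivation:
s_0={p}: (G(p) & G(p))=False G(p)=False p=True
s_1={}: (G(p) & G(p))=False G(p)=False p=False
s_2={p,r}: (G(p) & G(p))=False G(p)=False p=True
s_3={p,s}: (G(p) & G(p))=False G(p)=False p=True
s_4={q,r,s}: (G(p) & G(p))=False G(p)=False p=False
F((G(p) & G(p))) does not hold (no witness exists).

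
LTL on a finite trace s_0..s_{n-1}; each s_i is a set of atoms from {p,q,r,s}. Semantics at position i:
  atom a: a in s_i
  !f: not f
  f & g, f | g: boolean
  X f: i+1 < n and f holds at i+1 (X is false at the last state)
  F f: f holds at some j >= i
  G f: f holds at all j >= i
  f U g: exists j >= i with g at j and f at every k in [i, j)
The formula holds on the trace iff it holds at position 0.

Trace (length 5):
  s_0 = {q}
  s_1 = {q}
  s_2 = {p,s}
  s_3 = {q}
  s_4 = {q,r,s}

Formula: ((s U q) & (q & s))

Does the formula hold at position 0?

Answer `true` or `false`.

Answer: false

Derivation:
s_0={q}: ((s U q) & (q & s))=False (s U q)=True s=False q=True (q & s)=False
s_1={q}: ((s U q) & (q & s))=False (s U q)=True s=False q=True (q & s)=False
s_2={p,s}: ((s U q) & (q & s))=False (s U q)=True s=True q=False (q & s)=False
s_3={q}: ((s U q) & (q & s))=False (s U q)=True s=False q=True (q & s)=False
s_4={q,r,s}: ((s U q) & (q & s))=True (s U q)=True s=True q=True (q & s)=True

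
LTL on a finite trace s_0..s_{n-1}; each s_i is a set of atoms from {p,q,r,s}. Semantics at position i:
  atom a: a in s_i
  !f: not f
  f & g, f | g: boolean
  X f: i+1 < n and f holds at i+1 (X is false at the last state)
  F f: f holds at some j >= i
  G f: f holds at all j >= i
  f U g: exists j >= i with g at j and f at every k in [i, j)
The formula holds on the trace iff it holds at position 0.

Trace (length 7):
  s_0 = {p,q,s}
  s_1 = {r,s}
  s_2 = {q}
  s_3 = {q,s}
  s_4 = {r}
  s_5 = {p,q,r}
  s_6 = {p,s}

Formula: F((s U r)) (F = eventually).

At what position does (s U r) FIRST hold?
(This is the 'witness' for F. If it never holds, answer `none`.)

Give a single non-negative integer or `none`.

Answer: 0

Derivation:
s_0={p,q,s}: (s U r)=True s=True r=False
s_1={r,s}: (s U r)=True s=True r=True
s_2={q}: (s U r)=False s=False r=False
s_3={q,s}: (s U r)=True s=True r=False
s_4={r}: (s U r)=True s=False r=True
s_5={p,q,r}: (s U r)=True s=False r=True
s_6={p,s}: (s U r)=False s=True r=False
F((s U r)) holds; first witness at position 0.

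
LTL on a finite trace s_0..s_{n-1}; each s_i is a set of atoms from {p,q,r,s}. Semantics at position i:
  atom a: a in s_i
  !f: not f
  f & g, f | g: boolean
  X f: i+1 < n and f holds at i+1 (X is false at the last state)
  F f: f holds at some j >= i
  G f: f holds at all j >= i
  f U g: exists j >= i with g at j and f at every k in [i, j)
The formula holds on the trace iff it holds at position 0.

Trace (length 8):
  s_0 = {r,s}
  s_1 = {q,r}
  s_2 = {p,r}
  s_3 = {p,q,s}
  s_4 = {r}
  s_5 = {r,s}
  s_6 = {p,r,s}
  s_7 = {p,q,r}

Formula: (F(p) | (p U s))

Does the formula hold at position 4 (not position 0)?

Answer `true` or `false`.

Answer: true

Derivation:
s_0={r,s}: (F(p) | (p U s))=True F(p)=True p=False (p U s)=True s=True
s_1={q,r}: (F(p) | (p U s))=True F(p)=True p=False (p U s)=False s=False
s_2={p,r}: (F(p) | (p U s))=True F(p)=True p=True (p U s)=True s=False
s_3={p,q,s}: (F(p) | (p U s))=True F(p)=True p=True (p U s)=True s=True
s_4={r}: (F(p) | (p U s))=True F(p)=True p=False (p U s)=False s=False
s_5={r,s}: (F(p) | (p U s))=True F(p)=True p=False (p U s)=True s=True
s_6={p,r,s}: (F(p) | (p U s))=True F(p)=True p=True (p U s)=True s=True
s_7={p,q,r}: (F(p) | (p U s))=True F(p)=True p=True (p U s)=False s=False
Evaluating at position 4: result = True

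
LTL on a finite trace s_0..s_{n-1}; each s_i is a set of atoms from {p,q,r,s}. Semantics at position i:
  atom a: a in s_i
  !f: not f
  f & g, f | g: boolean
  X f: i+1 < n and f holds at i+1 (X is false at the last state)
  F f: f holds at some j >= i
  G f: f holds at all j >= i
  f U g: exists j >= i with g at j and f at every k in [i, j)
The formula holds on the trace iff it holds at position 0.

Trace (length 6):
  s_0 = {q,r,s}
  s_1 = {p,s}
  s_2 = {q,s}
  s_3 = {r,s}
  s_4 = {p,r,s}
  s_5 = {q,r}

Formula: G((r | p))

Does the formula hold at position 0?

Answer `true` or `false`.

s_0={q,r,s}: G((r | p))=False (r | p)=True r=True p=False
s_1={p,s}: G((r | p))=False (r | p)=True r=False p=True
s_2={q,s}: G((r | p))=False (r | p)=False r=False p=False
s_3={r,s}: G((r | p))=True (r | p)=True r=True p=False
s_4={p,r,s}: G((r | p))=True (r | p)=True r=True p=True
s_5={q,r}: G((r | p))=True (r | p)=True r=True p=False

Answer: false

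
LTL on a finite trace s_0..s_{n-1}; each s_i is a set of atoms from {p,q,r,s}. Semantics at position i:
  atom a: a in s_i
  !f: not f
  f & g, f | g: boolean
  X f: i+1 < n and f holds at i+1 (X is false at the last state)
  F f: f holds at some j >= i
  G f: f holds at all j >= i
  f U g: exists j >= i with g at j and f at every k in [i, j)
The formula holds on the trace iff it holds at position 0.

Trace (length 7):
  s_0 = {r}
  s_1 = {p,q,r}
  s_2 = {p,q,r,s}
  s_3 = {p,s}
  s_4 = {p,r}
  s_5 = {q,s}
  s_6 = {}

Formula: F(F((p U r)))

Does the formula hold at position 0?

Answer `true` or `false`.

s_0={r}: F(F((p U r)))=True F((p U r))=True (p U r)=True p=False r=True
s_1={p,q,r}: F(F((p U r)))=True F((p U r))=True (p U r)=True p=True r=True
s_2={p,q,r,s}: F(F((p U r)))=True F((p U r))=True (p U r)=True p=True r=True
s_3={p,s}: F(F((p U r)))=True F((p U r))=True (p U r)=True p=True r=False
s_4={p,r}: F(F((p U r)))=True F((p U r))=True (p U r)=True p=True r=True
s_5={q,s}: F(F((p U r)))=False F((p U r))=False (p U r)=False p=False r=False
s_6={}: F(F((p U r)))=False F((p U r))=False (p U r)=False p=False r=False

Answer: true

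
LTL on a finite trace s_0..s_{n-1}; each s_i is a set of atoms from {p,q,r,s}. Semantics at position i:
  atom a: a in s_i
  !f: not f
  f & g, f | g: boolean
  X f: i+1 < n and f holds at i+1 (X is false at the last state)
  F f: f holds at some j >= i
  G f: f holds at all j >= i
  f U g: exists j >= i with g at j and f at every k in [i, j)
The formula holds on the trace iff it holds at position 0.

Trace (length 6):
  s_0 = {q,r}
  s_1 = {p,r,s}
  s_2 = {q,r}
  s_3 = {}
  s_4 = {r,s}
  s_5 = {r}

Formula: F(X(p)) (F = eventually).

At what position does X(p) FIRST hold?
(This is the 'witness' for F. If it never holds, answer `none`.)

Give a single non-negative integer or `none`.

Answer: 0

Derivation:
s_0={q,r}: X(p)=True p=False
s_1={p,r,s}: X(p)=False p=True
s_2={q,r}: X(p)=False p=False
s_3={}: X(p)=False p=False
s_4={r,s}: X(p)=False p=False
s_5={r}: X(p)=False p=False
F(X(p)) holds; first witness at position 0.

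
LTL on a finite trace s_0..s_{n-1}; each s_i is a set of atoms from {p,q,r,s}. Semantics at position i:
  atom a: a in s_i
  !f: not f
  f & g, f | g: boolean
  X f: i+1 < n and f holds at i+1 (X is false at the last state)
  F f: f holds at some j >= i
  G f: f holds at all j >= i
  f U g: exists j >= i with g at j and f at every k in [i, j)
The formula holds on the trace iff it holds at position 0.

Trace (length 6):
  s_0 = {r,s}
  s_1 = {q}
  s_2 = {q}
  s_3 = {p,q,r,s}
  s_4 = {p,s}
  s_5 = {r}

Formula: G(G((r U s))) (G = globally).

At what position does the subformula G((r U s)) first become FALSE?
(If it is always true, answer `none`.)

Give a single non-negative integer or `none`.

Answer: 0

Derivation:
s_0={r,s}: G((r U s))=False (r U s)=True r=True s=True
s_1={q}: G((r U s))=False (r U s)=False r=False s=False
s_2={q}: G((r U s))=False (r U s)=False r=False s=False
s_3={p,q,r,s}: G((r U s))=False (r U s)=True r=True s=True
s_4={p,s}: G((r U s))=False (r U s)=True r=False s=True
s_5={r}: G((r U s))=False (r U s)=False r=True s=False
G(G((r U s))) holds globally = False
First violation at position 0.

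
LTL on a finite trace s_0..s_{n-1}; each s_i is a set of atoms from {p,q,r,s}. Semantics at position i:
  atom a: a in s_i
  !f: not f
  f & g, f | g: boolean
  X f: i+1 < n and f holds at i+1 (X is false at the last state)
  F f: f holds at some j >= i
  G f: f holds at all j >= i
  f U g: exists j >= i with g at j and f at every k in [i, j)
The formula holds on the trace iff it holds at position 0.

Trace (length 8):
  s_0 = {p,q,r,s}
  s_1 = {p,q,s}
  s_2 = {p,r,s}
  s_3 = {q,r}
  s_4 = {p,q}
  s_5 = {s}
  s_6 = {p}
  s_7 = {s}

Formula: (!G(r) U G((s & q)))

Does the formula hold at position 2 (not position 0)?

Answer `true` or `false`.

Answer: false

Derivation:
s_0={p,q,r,s}: (!G(r) U G((s & q)))=False !G(r)=True G(r)=False r=True G((s & q))=False (s & q)=True s=True q=True
s_1={p,q,s}: (!G(r) U G((s & q)))=False !G(r)=True G(r)=False r=False G((s & q))=False (s & q)=True s=True q=True
s_2={p,r,s}: (!G(r) U G((s & q)))=False !G(r)=True G(r)=False r=True G((s & q))=False (s & q)=False s=True q=False
s_3={q,r}: (!G(r) U G((s & q)))=False !G(r)=True G(r)=False r=True G((s & q))=False (s & q)=False s=False q=True
s_4={p,q}: (!G(r) U G((s & q)))=False !G(r)=True G(r)=False r=False G((s & q))=False (s & q)=False s=False q=True
s_5={s}: (!G(r) U G((s & q)))=False !G(r)=True G(r)=False r=False G((s & q))=False (s & q)=False s=True q=False
s_6={p}: (!G(r) U G((s & q)))=False !G(r)=True G(r)=False r=False G((s & q))=False (s & q)=False s=False q=False
s_7={s}: (!G(r) U G((s & q)))=False !G(r)=True G(r)=False r=False G((s & q))=False (s & q)=False s=True q=False
Evaluating at position 2: result = False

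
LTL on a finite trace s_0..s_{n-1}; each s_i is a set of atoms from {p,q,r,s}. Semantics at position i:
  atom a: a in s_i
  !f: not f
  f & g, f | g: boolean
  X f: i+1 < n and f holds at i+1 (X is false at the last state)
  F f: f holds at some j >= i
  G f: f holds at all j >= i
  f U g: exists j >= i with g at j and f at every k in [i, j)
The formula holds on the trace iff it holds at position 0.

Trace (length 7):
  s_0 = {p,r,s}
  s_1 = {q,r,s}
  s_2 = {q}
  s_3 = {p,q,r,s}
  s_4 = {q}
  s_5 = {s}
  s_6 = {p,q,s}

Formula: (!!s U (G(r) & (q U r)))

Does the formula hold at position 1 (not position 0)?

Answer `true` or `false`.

Answer: false

Derivation:
s_0={p,r,s}: (!!s U (G(r) & (q U r)))=False !!s=True !s=False s=True (G(r) & (q U r))=False G(r)=False r=True (q U r)=True q=False
s_1={q,r,s}: (!!s U (G(r) & (q U r)))=False !!s=True !s=False s=True (G(r) & (q U r))=False G(r)=False r=True (q U r)=True q=True
s_2={q}: (!!s U (G(r) & (q U r)))=False !!s=False !s=True s=False (G(r) & (q U r))=False G(r)=False r=False (q U r)=True q=True
s_3={p,q,r,s}: (!!s U (G(r) & (q U r)))=False !!s=True !s=False s=True (G(r) & (q U r))=False G(r)=False r=True (q U r)=True q=True
s_4={q}: (!!s U (G(r) & (q U r)))=False !!s=False !s=True s=False (G(r) & (q U r))=False G(r)=False r=False (q U r)=False q=True
s_5={s}: (!!s U (G(r) & (q U r)))=False !!s=True !s=False s=True (G(r) & (q U r))=False G(r)=False r=False (q U r)=False q=False
s_6={p,q,s}: (!!s U (G(r) & (q U r)))=False !!s=True !s=False s=True (G(r) & (q U r))=False G(r)=False r=False (q U r)=False q=True
Evaluating at position 1: result = False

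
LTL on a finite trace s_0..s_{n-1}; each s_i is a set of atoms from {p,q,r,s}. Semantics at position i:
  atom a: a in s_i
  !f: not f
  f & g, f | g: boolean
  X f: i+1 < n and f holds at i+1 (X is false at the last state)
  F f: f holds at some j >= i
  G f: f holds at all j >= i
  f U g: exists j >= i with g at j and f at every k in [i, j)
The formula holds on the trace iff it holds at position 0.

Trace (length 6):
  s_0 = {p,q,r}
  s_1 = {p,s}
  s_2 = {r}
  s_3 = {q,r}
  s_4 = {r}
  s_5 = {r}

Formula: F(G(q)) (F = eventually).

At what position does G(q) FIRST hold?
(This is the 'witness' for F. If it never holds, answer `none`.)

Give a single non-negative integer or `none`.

Answer: none

Derivation:
s_0={p,q,r}: G(q)=False q=True
s_1={p,s}: G(q)=False q=False
s_2={r}: G(q)=False q=False
s_3={q,r}: G(q)=False q=True
s_4={r}: G(q)=False q=False
s_5={r}: G(q)=False q=False
F(G(q)) does not hold (no witness exists).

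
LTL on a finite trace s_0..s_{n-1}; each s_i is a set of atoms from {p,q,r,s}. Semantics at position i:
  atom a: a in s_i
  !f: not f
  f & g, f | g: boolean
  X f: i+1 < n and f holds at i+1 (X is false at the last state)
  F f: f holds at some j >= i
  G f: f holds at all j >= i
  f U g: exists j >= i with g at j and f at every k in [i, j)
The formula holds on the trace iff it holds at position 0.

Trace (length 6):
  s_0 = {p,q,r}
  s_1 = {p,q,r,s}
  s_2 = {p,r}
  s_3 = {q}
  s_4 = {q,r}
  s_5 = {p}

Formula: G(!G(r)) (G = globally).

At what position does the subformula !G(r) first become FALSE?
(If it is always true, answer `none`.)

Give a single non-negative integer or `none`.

s_0={p,q,r}: !G(r)=True G(r)=False r=True
s_1={p,q,r,s}: !G(r)=True G(r)=False r=True
s_2={p,r}: !G(r)=True G(r)=False r=True
s_3={q}: !G(r)=True G(r)=False r=False
s_4={q,r}: !G(r)=True G(r)=False r=True
s_5={p}: !G(r)=True G(r)=False r=False
G(!G(r)) holds globally = True
No violation — formula holds at every position.

Answer: none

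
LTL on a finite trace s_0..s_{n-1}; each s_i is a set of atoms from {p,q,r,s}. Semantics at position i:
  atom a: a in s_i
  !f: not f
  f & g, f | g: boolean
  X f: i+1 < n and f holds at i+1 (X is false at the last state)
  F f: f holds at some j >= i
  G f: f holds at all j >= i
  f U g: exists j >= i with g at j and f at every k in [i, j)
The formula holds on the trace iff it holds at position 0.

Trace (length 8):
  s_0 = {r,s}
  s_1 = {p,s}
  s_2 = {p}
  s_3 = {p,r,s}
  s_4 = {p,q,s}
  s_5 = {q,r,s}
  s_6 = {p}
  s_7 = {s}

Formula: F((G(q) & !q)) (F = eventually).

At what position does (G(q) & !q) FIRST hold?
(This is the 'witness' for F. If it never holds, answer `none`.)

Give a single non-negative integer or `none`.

s_0={r,s}: (G(q) & !q)=False G(q)=False q=False !q=True
s_1={p,s}: (G(q) & !q)=False G(q)=False q=False !q=True
s_2={p}: (G(q) & !q)=False G(q)=False q=False !q=True
s_3={p,r,s}: (G(q) & !q)=False G(q)=False q=False !q=True
s_4={p,q,s}: (G(q) & !q)=False G(q)=False q=True !q=False
s_5={q,r,s}: (G(q) & !q)=False G(q)=False q=True !q=False
s_6={p}: (G(q) & !q)=False G(q)=False q=False !q=True
s_7={s}: (G(q) & !q)=False G(q)=False q=False !q=True
F((G(q) & !q)) does not hold (no witness exists).

Answer: none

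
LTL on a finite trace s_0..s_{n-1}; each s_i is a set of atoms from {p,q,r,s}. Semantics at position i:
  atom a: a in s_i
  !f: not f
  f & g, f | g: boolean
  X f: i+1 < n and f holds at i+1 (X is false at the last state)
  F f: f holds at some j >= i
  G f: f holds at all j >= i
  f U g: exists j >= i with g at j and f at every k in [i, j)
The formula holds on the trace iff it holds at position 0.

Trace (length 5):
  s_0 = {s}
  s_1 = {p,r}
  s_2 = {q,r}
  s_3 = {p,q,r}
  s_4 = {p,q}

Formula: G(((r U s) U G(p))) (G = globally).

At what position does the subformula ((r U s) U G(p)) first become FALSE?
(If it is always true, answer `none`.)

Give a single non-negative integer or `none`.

s_0={s}: ((r U s) U G(p))=False (r U s)=True r=False s=True G(p)=False p=False
s_1={p,r}: ((r U s) U G(p))=False (r U s)=False r=True s=False G(p)=False p=True
s_2={q,r}: ((r U s) U G(p))=False (r U s)=False r=True s=False G(p)=False p=False
s_3={p,q,r}: ((r U s) U G(p))=True (r U s)=False r=True s=False G(p)=True p=True
s_4={p,q}: ((r U s) U G(p))=True (r U s)=False r=False s=False G(p)=True p=True
G(((r U s) U G(p))) holds globally = False
First violation at position 0.

Answer: 0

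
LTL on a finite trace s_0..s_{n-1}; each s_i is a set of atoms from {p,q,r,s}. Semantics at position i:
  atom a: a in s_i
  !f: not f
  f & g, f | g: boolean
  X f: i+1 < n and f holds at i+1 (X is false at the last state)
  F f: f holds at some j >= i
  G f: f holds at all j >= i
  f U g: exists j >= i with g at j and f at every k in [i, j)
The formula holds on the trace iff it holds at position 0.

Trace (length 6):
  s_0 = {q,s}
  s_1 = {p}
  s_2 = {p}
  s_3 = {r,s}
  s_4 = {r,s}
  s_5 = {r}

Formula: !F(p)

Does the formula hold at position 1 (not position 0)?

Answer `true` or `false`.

Answer: false

Derivation:
s_0={q,s}: !F(p)=False F(p)=True p=False
s_1={p}: !F(p)=False F(p)=True p=True
s_2={p}: !F(p)=False F(p)=True p=True
s_3={r,s}: !F(p)=True F(p)=False p=False
s_4={r,s}: !F(p)=True F(p)=False p=False
s_5={r}: !F(p)=True F(p)=False p=False
Evaluating at position 1: result = False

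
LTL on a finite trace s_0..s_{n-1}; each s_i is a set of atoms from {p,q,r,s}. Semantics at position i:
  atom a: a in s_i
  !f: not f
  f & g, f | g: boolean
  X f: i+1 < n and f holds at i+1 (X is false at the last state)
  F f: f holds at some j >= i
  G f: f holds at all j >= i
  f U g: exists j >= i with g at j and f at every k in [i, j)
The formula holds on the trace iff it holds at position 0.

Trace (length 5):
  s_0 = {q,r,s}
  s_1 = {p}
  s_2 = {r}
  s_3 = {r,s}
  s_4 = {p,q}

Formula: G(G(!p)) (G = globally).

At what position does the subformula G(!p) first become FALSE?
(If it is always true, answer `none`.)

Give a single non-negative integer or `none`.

s_0={q,r,s}: G(!p)=False !p=True p=False
s_1={p}: G(!p)=False !p=False p=True
s_2={r}: G(!p)=False !p=True p=False
s_3={r,s}: G(!p)=False !p=True p=False
s_4={p,q}: G(!p)=False !p=False p=True
G(G(!p)) holds globally = False
First violation at position 0.

Answer: 0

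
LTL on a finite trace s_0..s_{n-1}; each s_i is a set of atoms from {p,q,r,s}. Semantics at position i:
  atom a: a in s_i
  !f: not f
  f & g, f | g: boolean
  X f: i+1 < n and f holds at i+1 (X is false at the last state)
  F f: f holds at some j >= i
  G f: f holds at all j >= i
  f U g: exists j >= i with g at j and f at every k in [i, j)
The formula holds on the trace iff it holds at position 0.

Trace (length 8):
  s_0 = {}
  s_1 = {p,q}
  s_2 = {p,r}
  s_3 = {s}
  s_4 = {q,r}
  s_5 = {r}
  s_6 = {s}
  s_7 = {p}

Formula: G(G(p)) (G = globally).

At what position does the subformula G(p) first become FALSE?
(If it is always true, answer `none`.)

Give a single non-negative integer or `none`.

s_0={}: G(p)=False p=False
s_1={p,q}: G(p)=False p=True
s_2={p,r}: G(p)=False p=True
s_3={s}: G(p)=False p=False
s_4={q,r}: G(p)=False p=False
s_5={r}: G(p)=False p=False
s_6={s}: G(p)=False p=False
s_7={p}: G(p)=True p=True
G(G(p)) holds globally = False
First violation at position 0.

Answer: 0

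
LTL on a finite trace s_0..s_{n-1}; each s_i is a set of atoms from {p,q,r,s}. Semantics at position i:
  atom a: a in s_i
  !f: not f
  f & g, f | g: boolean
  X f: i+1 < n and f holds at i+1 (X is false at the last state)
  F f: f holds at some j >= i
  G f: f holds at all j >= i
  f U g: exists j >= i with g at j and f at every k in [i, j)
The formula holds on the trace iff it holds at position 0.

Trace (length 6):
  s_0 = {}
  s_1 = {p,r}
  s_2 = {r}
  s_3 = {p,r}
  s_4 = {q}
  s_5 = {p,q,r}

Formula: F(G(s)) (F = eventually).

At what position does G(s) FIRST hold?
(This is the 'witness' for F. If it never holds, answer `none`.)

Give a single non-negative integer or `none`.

Answer: none

Derivation:
s_0={}: G(s)=False s=False
s_1={p,r}: G(s)=False s=False
s_2={r}: G(s)=False s=False
s_3={p,r}: G(s)=False s=False
s_4={q}: G(s)=False s=False
s_5={p,q,r}: G(s)=False s=False
F(G(s)) does not hold (no witness exists).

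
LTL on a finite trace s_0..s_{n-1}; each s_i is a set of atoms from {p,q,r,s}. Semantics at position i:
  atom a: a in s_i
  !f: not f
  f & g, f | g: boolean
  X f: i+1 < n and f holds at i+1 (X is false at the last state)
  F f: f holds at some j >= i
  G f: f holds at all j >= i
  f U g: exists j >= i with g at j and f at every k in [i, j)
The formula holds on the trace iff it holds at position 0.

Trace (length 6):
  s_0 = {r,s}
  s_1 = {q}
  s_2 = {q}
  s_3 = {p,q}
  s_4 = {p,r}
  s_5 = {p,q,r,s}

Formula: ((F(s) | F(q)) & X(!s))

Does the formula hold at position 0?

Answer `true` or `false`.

s_0={r,s}: ((F(s) | F(q)) & X(!s))=True (F(s) | F(q))=True F(s)=True s=True F(q)=True q=False X(!s)=True !s=False
s_1={q}: ((F(s) | F(q)) & X(!s))=True (F(s) | F(q))=True F(s)=True s=False F(q)=True q=True X(!s)=True !s=True
s_2={q}: ((F(s) | F(q)) & X(!s))=True (F(s) | F(q))=True F(s)=True s=False F(q)=True q=True X(!s)=True !s=True
s_3={p,q}: ((F(s) | F(q)) & X(!s))=True (F(s) | F(q))=True F(s)=True s=False F(q)=True q=True X(!s)=True !s=True
s_4={p,r}: ((F(s) | F(q)) & X(!s))=False (F(s) | F(q))=True F(s)=True s=False F(q)=True q=False X(!s)=False !s=True
s_5={p,q,r,s}: ((F(s) | F(q)) & X(!s))=False (F(s) | F(q))=True F(s)=True s=True F(q)=True q=True X(!s)=False !s=False

Answer: true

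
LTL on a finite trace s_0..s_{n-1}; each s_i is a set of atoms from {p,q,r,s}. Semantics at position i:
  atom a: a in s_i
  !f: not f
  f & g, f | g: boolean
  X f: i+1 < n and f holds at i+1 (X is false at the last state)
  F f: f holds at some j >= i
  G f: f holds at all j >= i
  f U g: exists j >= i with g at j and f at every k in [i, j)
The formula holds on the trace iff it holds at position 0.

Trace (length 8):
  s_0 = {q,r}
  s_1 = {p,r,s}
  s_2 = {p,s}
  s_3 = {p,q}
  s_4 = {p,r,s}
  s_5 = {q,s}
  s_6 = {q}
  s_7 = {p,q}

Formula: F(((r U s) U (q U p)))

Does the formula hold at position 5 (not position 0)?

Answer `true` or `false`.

s_0={q,r}: F(((r U s) U (q U p)))=True ((r U s) U (q U p))=True (r U s)=True r=True s=False (q U p)=True q=True p=False
s_1={p,r,s}: F(((r U s) U (q U p)))=True ((r U s) U (q U p))=True (r U s)=True r=True s=True (q U p)=True q=False p=True
s_2={p,s}: F(((r U s) U (q U p)))=True ((r U s) U (q U p))=True (r U s)=True r=False s=True (q U p)=True q=False p=True
s_3={p,q}: F(((r U s) U (q U p)))=True ((r U s) U (q U p))=True (r U s)=False r=False s=False (q U p)=True q=True p=True
s_4={p,r,s}: F(((r U s) U (q U p)))=True ((r U s) U (q U p))=True (r U s)=True r=True s=True (q U p)=True q=False p=True
s_5={q,s}: F(((r U s) U (q U p)))=True ((r U s) U (q U p))=True (r U s)=True r=False s=True (q U p)=True q=True p=False
s_6={q}: F(((r U s) U (q U p)))=True ((r U s) U (q U p))=True (r U s)=False r=False s=False (q U p)=True q=True p=False
s_7={p,q}: F(((r U s) U (q U p)))=True ((r U s) U (q U p))=True (r U s)=False r=False s=False (q U p)=True q=True p=True
Evaluating at position 5: result = True

Answer: true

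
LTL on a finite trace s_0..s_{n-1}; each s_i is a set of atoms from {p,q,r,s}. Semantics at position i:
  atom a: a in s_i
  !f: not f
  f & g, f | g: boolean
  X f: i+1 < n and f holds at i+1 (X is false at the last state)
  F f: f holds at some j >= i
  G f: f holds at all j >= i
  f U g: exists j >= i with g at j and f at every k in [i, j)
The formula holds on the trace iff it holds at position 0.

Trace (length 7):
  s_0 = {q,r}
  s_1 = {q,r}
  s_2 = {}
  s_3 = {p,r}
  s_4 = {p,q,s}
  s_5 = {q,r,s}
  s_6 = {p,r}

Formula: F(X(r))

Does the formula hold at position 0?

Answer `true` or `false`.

Answer: true

Derivation:
s_0={q,r}: F(X(r))=True X(r)=True r=True
s_1={q,r}: F(X(r))=True X(r)=False r=True
s_2={}: F(X(r))=True X(r)=True r=False
s_3={p,r}: F(X(r))=True X(r)=False r=True
s_4={p,q,s}: F(X(r))=True X(r)=True r=False
s_5={q,r,s}: F(X(r))=True X(r)=True r=True
s_6={p,r}: F(X(r))=False X(r)=False r=True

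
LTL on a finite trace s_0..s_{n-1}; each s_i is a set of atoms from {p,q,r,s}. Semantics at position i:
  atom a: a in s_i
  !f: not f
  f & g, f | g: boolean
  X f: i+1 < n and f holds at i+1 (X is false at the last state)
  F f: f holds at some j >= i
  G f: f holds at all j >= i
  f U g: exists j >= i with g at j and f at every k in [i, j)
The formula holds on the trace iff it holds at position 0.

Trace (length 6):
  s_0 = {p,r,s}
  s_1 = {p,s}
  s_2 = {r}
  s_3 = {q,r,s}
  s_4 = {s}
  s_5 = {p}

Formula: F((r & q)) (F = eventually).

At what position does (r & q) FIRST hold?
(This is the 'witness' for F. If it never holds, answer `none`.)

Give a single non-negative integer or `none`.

Answer: 3

Derivation:
s_0={p,r,s}: (r & q)=False r=True q=False
s_1={p,s}: (r & q)=False r=False q=False
s_2={r}: (r & q)=False r=True q=False
s_3={q,r,s}: (r & q)=True r=True q=True
s_4={s}: (r & q)=False r=False q=False
s_5={p}: (r & q)=False r=False q=False
F((r & q)) holds; first witness at position 3.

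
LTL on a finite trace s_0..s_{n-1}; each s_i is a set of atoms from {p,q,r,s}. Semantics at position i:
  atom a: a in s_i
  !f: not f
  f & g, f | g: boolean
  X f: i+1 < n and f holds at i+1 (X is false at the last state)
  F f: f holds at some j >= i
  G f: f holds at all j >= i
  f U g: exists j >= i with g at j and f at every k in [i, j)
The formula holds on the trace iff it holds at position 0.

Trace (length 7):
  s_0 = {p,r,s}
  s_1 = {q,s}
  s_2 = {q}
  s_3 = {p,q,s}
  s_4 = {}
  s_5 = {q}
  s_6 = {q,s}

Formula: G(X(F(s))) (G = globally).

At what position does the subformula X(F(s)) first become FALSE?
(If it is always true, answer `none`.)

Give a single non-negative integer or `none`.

s_0={p,r,s}: X(F(s))=True F(s)=True s=True
s_1={q,s}: X(F(s))=True F(s)=True s=True
s_2={q}: X(F(s))=True F(s)=True s=False
s_3={p,q,s}: X(F(s))=True F(s)=True s=True
s_4={}: X(F(s))=True F(s)=True s=False
s_5={q}: X(F(s))=True F(s)=True s=False
s_6={q,s}: X(F(s))=False F(s)=True s=True
G(X(F(s))) holds globally = False
First violation at position 6.

Answer: 6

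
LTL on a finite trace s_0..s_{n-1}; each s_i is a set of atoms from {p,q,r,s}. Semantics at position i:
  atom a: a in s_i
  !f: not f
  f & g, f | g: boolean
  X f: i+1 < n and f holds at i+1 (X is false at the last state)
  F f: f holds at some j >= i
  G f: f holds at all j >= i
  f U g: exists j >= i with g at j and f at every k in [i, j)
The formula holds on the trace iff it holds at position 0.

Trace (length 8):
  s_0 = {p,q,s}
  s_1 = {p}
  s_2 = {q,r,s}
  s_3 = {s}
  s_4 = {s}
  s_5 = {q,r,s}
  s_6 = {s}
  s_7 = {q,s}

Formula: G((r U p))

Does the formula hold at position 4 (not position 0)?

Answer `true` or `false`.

Answer: false

Derivation:
s_0={p,q,s}: G((r U p))=False (r U p)=True r=False p=True
s_1={p}: G((r U p))=False (r U p)=True r=False p=True
s_2={q,r,s}: G((r U p))=False (r U p)=False r=True p=False
s_3={s}: G((r U p))=False (r U p)=False r=False p=False
s_4={s}: G((r U p))=False (r U p)=False r=False p=False
s_5={q,r,s}: G((r U p))=False (r U p)=False r=True p=False
s_6={s}: G((r U p))=False (r U p)=False r=False p=False
s_7={q,s}: G((r U p))=False (r U p)=False r=False p=False
Evaluating at position 4: result = False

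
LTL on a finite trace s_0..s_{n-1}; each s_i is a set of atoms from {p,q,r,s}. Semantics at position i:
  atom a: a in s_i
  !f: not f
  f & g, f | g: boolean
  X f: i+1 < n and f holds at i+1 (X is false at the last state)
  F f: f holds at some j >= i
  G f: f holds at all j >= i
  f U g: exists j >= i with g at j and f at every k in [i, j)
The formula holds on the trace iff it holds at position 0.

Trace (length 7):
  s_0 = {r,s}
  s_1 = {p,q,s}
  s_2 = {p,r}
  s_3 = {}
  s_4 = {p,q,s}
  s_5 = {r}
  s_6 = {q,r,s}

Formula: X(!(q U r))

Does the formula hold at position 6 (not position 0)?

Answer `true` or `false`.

Answer: false

Derivation:
s_0={r,s}: X(!(q U r))=False !(q U r)=False (q U r)=True q=False r=True
s_1={p,q,s}: X(!(q U r))=False !(q U r)=False (q U r)=True q=True r=False
s_2={p,r}: X(!(q U r))=True !(q U r)=False (q U r)=True q=False r=True
s_3={}: X(!(q U r))=False !(q U r)=True (q U r)=False q=False r=False
s_4={p,q,s}: X(!(q U r))=False !(q U r)=False (q U r)=True q=True r=False
s_5={r}: X(!(q U r))=False !(q U r)=False (q U r)=True q=False r=True
s_6={q,r,s}: X(!(q U r))=False !(q U r)=False (q U r)=True q=True r=True
Evaluating at position 6: result = False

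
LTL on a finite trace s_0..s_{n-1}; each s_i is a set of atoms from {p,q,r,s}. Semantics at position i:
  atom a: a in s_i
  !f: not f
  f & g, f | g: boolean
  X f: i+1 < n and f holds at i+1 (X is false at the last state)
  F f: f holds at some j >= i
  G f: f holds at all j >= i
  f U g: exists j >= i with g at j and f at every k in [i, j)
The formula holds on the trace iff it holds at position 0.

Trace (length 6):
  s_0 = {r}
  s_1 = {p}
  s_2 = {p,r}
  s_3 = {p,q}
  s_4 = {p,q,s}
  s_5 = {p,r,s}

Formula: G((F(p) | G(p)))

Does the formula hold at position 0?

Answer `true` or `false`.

s_0={r}: G((F(p) | G(p)))=True (F(p) | G(p))=True F(p)=True p=False G(p)=False
s_1={p}: G((F(p) | G(p)))=True (F(p) | G(p))=True F(p)=True p=True G(p)=True
s_2={p,r}: G((F(p) | G(p)))=True (F(p) | G(p))=True F(p)=True p=True G(p)=True
s_3={p,q}: G((F(p) | G(p)))=True (F(p) | G(p))=True F(p)=True p=True G(p)=True
s_4={p,q,s}: G((F(p) | G(p)))=True (F(p) | G(p))=True F(p)=True p=True G(p)=True
s_5={p,r,s}: G((F(p) | G(p)))=True (F(p) | G(p))=True F(p)=True p=True G(p)=True

Answer: true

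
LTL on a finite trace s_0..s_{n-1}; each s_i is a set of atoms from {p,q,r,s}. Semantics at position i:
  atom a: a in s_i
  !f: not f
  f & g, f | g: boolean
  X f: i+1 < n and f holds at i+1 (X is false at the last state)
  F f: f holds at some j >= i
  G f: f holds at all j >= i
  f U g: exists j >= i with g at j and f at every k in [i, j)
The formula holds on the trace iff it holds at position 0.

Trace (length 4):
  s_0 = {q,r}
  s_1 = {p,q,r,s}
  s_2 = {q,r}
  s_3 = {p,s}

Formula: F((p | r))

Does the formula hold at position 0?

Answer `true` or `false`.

Answer: true

Derivation:
s_0={q,r}: F((p | r))=True (p | r)=True p=False r=True
s_1={p,q,r,s}: F((p | r))=True (p | r)=True p=True r=True
s_2={q,r}: F((p | r))=True (p | r)=True p=False r=True
s_3={p,s}: F((p | r))=True (p | r)=True p=True r=False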